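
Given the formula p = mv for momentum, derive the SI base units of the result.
Units of each symbol in p = mv:
  m (mass): kg
  v (velocity): m/s

Multiplying the contributions: [kg] · [m/s]
Adding exponents of each base unit: kg: 1, m: 1, s: -1
SI base units of momentum: kg·m/s

Answer: kg·m/s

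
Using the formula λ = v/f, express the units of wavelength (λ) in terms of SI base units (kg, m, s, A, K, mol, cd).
Units of each symbol in λ = v/f:
  v (wave speed): m/s
  f (frequency): 1/s  → in the denominator, contributes s

Multiplying the contributions: [m/s] · [s]
Adding exponents of each base unit: m: 1
SI base units of wavelength: m

Answer: m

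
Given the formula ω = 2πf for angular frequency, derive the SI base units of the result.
Units of each symbol in ω = 2πf:
  f (frequency): 1/s
  The factor 2π is dimensionless.

Multiplying the contributions: [1/s]
Adding exponents of each base unit: s: -1
SI base units of angular frequency: 1/s

Answer: 1/s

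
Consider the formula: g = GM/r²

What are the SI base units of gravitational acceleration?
Units of each symbol in g = GM/r²:
  G (gravitational constant): m³/(kg·s²)
  M (mass): kg
  r (distance): m  → to the power 2 in the denominator, contributes 1/m²

Multiplying the contributions: [m³/(kg·s²)] · [kg] · [1/m²]
Adding exponents of each base unit: m: 1, s: -2
SI base units of gravitational acceleration: m/s²

Answer: m/s²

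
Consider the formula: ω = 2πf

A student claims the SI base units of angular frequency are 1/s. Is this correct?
Units of each symbol in ω = 2πf:
  f (frequency): 1/s
  The factor 2π is dimensionless.

Multiplying the contributions: [1/s]
Adding exponents of each base unit: s: -1
SI base units of angular frequency: 1/s

The claimed units 1/s match the derived units, so the claim is correct.

Answer: Yes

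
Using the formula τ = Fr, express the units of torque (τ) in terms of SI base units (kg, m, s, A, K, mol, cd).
Units of each symbol in τ = Fr:
  F (force): kg·m/s²
  r (lever arm): m

Multiplying the contributions: [kg·m/s²] · [m]
Adding exponents of each base unit: kg: 1, m: 2, s: -2
SI base units of torque: kg·m²/s²

Answer: kg·m²/s²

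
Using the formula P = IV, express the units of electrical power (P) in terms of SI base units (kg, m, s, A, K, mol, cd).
Units of each symbol in P = IV:
  I (current): A
  V (voltage, in volts): kg·m²/(s³·A)

Multiplying the contributions: [A] · [kg·m²/(s³·A)]
Adding exponents of each base unit: kg: 1, m: 2, s: -3
SI base units of electrical power: kg·m²/s³

Answer: kg·m²/s³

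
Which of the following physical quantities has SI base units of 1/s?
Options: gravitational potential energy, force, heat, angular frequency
Checking the SI base units of each option:
  gravitational potential energy (U = -GMm/r): kg·m²/s²  ✗
  force (F = ma): kg·m/s²  ✗
  heat (Q = mcΔT): kg·m²/s²  ✗
  angular frequency (ω = 2πf): 1/s  ✓ matches

Only angular frequency has units 1/s.

Answer: angular frequency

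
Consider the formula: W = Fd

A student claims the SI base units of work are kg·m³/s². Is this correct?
Units of each symbol in W = Fd:
  F (force): kg·m/s²
  d (displacement): m

Multiplying the contributions: [kg·m/s²] · [m]
Adding exponents of each base unit: kg: 1, m: 2, s: -2
SI base units of work: kg·m²/s²

The claimed units kg·m³/s² (exponents kg: 1, m: 3, s: -2) do not match the derived units kg·m²/s² (exponents kg: 1, m: 2, s: -2), so the claim is incorrect.

Answer: No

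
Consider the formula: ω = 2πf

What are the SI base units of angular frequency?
Units of each symbol in ω = 2πf:
  f (frequency): 1/s
  The factor 2π is dimensionless.

Multiplying the contributions: [1/s]
Adding exponents of each base unit: s: -1
SI base units of angular frequency: 1/s

Answer: 1/s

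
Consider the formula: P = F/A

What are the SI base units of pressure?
Units of each symbol in P = F/A:
  F (force): kg·m/s²
  A (area): m²  → in the denominator, contributes 1/m²

Multiplying the contributions: [kg·m/s²] · [1/m²]
Adding exponents of each base unit: kg: 1, m: -1, s: -2
SI base units of pressure: kg/(m·s²)

Answer: kg/(m·s²)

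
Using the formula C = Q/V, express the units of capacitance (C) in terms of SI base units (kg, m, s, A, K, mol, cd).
Units of each symbol in C = Q/V:
  Q (charge, in coulombs): s·A
  V (voltage, in volts): kg·m²/(s³·A)  → in the denominator, contributes s³·A/(kg·m²)

Multiplying the contributions: [s·A] · [s³·A/(kg·m²)]
Adding exponents of each base unit: kg: -1, m: -2, s: 4, A: 2
SI base units of capacitance: s⁴·A²/(kg·m²)

Answer: s⁴·A²/(kg·m²)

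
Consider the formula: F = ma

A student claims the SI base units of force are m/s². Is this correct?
Units of each symbol in F = ma:
  m (mass): kg
  a (acceleration): m/s²

Multiplying the contributions: [kg] · [m/s²]
Adding exponents of each base unit: kg: 1, m: 1, s: -2
SI base units of force: kg·m/s²

The claimed units m/s² (exponents m: 1, s: -2) do not match the derived units kg·m/s² (exponents kg: 1, m: 1, s: -2), so the claim is incorrect.

Answer: No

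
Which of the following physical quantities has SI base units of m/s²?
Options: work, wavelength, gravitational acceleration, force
Checking the SI base units of each option:
  work (W = Fd): kg·m²/s²  ✗
  wavelength (λ = v/f): m  ✗
  gravitational acceleration (g = GM/r²): m/s²  ✓ matches
  force (F = ma): kg·m/s²  ✗

Only gravitational acceleration has units m/s².

Answer: gravitational acceleration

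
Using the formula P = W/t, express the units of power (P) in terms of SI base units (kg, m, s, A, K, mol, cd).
Units of each symbol in P = W/t:
  W (work): kg·m²/s²
  t (time): s  → in the denominator, contributes 1/s

Multiplying the contributions: [kg·m²/s²] · [1/s]
Adding exponents of each base unit: kg: 1, m: 2, s: -3
SI base units of power: kg·m²/s³

Answer: kg·m²/s³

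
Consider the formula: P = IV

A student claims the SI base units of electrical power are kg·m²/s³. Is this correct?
Units of each symbol in P = IV:
  I (current): A
  V (voltage, in volts): kg·m²/(s³·A)

Multiplying the contributions: [A] · [kg·m²/(s³·A)]
Adding exponents of each base unit: kg: 1, m: 2, s: -3
SI base units of electrical power: kg·m²/s³

The claimed units kg·m²/s³ match the derived units, so the claim is correct.

Answer: Yes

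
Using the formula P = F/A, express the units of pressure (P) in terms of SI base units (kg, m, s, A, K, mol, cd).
Units of each symbol in P = F/A:
  F (force): kg·m/s²
  A (area): m²  → in the denominator, contributes 1/m²

Multiplying the contributions: [kg·m/s²] · [1/m²]
Adding exponents of each base unit: kg: 1, m: -1, s: -2
SI base units of pressure: kg/(m·s²)

Answer: kg/(m·s²)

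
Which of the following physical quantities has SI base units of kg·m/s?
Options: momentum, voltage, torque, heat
Checking the SI base units of each option:
  momentum (p = mv): kg·m/s  ✓ matches
  voltage (V = IR): kg·m²/(s³·A)  ✗
  torque (τ = Fr): kg·m²/s²  ✗
  heat (Q = mcΔT): kg·m²/s²  ✗

Only momentum has units kg·m/s.

Answer: momentum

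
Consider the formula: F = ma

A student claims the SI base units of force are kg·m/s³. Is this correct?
Units of each symbol in F = ma:
  m (mass): kg
  a (acceleration): m/s²

Multiplying the contributions: [kg] · [m/s²]
Adding exponents of each base unit: kg: 1, m: 1, s: -2
SI base units of force: kg·m/s²

The claimed units kg·m/s³ (exponents kg: 1, m: 1, s: -3) do not match the derived units kg·m/s² (exponents kg: 1, m: 1, s: -2), so the claim is incorrect.

Answer: No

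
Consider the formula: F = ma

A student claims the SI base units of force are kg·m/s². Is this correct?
Units of each symbol in F = ma:
  m (mass): kg
  a (acceleration): m/s²

Multiplying the contributions: [kg] · [m/s²]
Adding exponents of each base unit: kg: 1, m: 1, s: -2
SI base units of force: kg·m/s²

The claimed units kg·m/s² match the derived units, so the claim is correct.

Answer: Yes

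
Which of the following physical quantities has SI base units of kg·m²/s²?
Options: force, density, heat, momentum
Checking the SI base units of each option:
  force (F = ma): kg·m/s²  ✗
  density (ρ = m/V): kg/m³  ✗
  heat (Q = mcΔT): kg·m²/s²  ✓ matches
  momentum (p = mv): kg·m/s  ✗

Only heat has units kg·m²/s².

Answer: heat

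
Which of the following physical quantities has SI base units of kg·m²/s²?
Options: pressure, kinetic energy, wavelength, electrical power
Checking the SI base units of each option:
  pressure (P = F/A): kg/(m·s²)  ✗
  kinetic energy (E = ½mv²): kg·m²/s²  ✓ matches
  wavelength (λ = v/f): m  ✗
  electrical power (P = IV): kg·m²/s³  ✗

Only kinetic energy has units kg·m²/s².

Answer: kinetic energy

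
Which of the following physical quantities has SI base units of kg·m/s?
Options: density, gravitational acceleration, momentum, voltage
Checking the SI base units of each option:
  density (ρ = m/V): kg/m³  ✗
  gravitational acceleration (g = GM/r²): m/s²  ✗
  momentum (p = mv): kg·m/s  ✓ matches
  voltage (V = IR): kg·m²/(s³·A)  ✗

Only momentum has units kg·m/s.

Answer: momentum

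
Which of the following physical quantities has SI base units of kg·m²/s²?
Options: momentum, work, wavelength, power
Checking the SI base units of each option:
  momentum (p = mv): kg·m/s  ✗
  work (W = Fd): kg·m²/s²  ✓ matches
  wavelength (λ = v/f): m  ✗
  power (P = W/t): kg·m²/s³  ✗

Only work has units kg·m²/s².

Answer: work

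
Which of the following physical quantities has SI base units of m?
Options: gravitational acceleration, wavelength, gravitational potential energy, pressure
Checking the SI base units of each option:
  gravitational acceleration (g = GM/r²): m/s²  ✗
  wavelength (λ = v/f): m  ✓ matches
  gravitational potential energy (U = -GMm/r): kg·m²/s²  ✗
  pressure (P = F/A): kg/(m·s²)  ✗

Only wavelength has units m.

Answer: wavelength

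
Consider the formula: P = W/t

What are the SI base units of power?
Units of each symbol in P = W/t:
  W (work): kg·m²/s²
  t (time): s  → in the denominator, contributes 1/s

Multiplying the contributions: [kg·m²/s²] · [1/s]
Adding exponents of each base unit: kg: 1, m: 2, s: -3
SI base units of power: kg·m²/s³

Answer: kg·m²/s³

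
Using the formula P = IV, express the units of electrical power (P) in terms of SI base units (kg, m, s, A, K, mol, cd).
Units of each symbol in P = IV:
  I (current): A
  V (voltage, in volts): kg·m²/(s³·A)

Multiplying the contributions: [A] · [kg·m²/(s³·A)]
Adding exponents of each base unit: kg: 1, m: 2, s: -3
SI base units of electrical power: kg·m²/s³

Answer: kg·m²/s³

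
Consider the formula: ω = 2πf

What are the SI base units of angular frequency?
Units of each symbol in ω = 2πf:
  f (frequency): 1/s
  The factor 2π is dimensionless.

Multiplying the contributions: [1/s]
Adding exponents of each base unit: s: -1
SI base units of angular frequency: 1/s

Answer: 1/s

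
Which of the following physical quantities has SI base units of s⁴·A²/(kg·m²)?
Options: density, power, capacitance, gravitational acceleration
Checking the SI base units of each option:
  density (ρ = m/V): kg/m³  ✗
  power (P = W/t): kg·m²/s³  ✗
  capacitance (C = Q/V): s⁴·A²/(kg·m²)  ✓ matches
  gravitational acceleration (g = GM/r²): m/s²  ✗

Only capacitance has units s⁴·A²/(kg·m²).

Answer: capacitance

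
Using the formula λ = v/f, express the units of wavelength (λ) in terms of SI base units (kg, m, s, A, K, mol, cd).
Units of each symbol in λ = v/f:
  v (wave speed): m/s
  f (frequency): 1/s  → in the denominator, contributes s

Multiplying the contributions: [m/s] · [s]
Adding exponents of each base unit: m: 1
SI base units of wavelength: m

Answer: m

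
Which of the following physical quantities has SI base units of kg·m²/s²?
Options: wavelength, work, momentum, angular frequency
Checking the SI base units of each option:
  wavelength (λ = v/f): m  ✗
  work (W = Fd): kg·m²/s²  ✓ matches
  momentum (p = mv): kg·m/s  ✗
  angular frequency (ω = 2πf): 1/s  ✗

Only work has units kg·m²/s².

Answer: work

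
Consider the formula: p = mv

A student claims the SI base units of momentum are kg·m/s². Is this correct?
Units of each symbol in p = mv:
  m (mass): kg
  v (velocity): m/s

Multiplying the contributions: [kg] · [m/s]
Adding exponents of each base unit: kg: 1, m: 1, s: -1
SI base units of momentum: kg·m/s

The claimed units kg·m/s² (exponents kg: 1, m: 1, s: -2) do not match the derived units kg·m/s (exponents kg: 1, m: 1, s: -1), so the claim is incorrect.

Answer: No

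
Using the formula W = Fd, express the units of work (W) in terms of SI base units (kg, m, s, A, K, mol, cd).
Units of each symbol in W = Fd:
  F (force): kg·m/s²
  d (displacement): m

Multiplying the contributions: [kg·m/s²] · [m]
Adding exponents of each base unit: kg: 1, m: 2, s: -2
SI base units of work: kg·m²/s²

Answer: kg·m²/s²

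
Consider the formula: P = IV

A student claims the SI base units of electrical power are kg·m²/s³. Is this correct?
Units of each symbol in P = IV:
  I (current): A
  V (voltage, in volts): kg·m²/(s³·A)

Multiplying the contributions: [A] · [kg·m²/(s³·A)]
Adding exponents of each base unit: kg: 1, m: 2, s: -3
SI base units of electrical power: kg·m²/s³

The claimed units kg·m²/s³ match the derived units, so the claim is correct.

Answer: Yes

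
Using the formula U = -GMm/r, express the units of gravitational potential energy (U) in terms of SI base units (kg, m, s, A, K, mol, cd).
Units of each symbol in U = -GMm/r:
  G (gravitational constant): m³/(kg·s²)
  M (mass): kg
  m (mass): kg
  r (distance): m  → in the denominator, contributes 1/m
  The minus sign does not affect the units.

Multiplying the contributions: [m³/(kg·s²)] · [kg] · [kg] · [1/m]
Adding exponents of each base unit: kg: 1, m: 2, s: -2
SI base units of gravitational potential energy: kg·m²/s²

Answer: kg·m²/s²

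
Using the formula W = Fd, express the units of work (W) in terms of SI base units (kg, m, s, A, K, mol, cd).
Units of each symbol in W = Fd:
  F (force): kg·m/s²
  d (displacement): m

Multiplying the contributions: [kg·m/s²] · [m]
Adding exponents of each base unit: kg: 1, m: 2, s: -2
SI base units of work: kg·m²/s²

Answer: kg·m²/s²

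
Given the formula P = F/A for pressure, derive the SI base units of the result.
Units of each symbol in P = F/A:
  F (force): kg·m/s²
  A (area): m²  → in the denominator, contributes 1/m²

Multiplying the contributions: [kg·m/s²] · [1/m²]
Adding exponents of each base unit: kg: 1, m: -1, s: -2
SI base units of pressure: kg/(m·s²)

Answer: kg/(m·s²)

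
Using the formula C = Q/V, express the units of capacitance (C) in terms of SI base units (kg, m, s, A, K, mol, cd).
Units of each symbol in C = Q/V:
  Q (charge, in coulombs): s·A
  V (voltage, in volts): kg·m²/(s³·A)  → in the denominator, contributes s³·A/(kg·m²)

Multiplying the contributions: [s·A] · [s³·A/(kg·m²)]
Adding exponents of each base unit: kg: -1, m: -2, s: 4, A: 2
SI base units of capacitance: s⁴·A²/(kg·m²)

Answer: s⁴·A²/(kg·m²)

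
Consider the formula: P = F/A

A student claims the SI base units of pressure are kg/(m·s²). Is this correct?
Units of each symbol in P = F/A:
  F (force): kg·m/s²
  A (area): m²  → in the denominator, contributes 1/m²

Multiplying the contributions: [kg·m/s²] · [1/m²]
Adding exponents of each base unit: kg: 1, m: -1, s: -2
SI base units of pressure: kg/(m·s²)

The claimed units kg/(m·s²) match the derived units, so the claim is correct.

Answer: Yes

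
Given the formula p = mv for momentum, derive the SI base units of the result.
Units of each symbol in p = mv:
  m (mass): kg
  v (velocity): m/s

Multiplying the contributions: [kg] · [m/s]
Adding exponents of each base unit: kg: 1, m: 1, s: -1
SI base units of momentum: kg·m/s

Answer: kg·m/s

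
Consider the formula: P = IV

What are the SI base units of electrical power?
Units of each symbol in P = IV:
  I (current): A
  V (voltage, in volts): kg·m²/(s³·A)

Multiplying the contributions: [A] · [kg·m²/(s³·A)]
Adding exponents of each base unit: kg: 1, m: 2, s: -3
SI base units of electrical power: kg·m²/s³

Answer: kg·m²/s³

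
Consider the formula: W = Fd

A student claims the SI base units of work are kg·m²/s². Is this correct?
Units of each symbol in W = Fd:
  F (force): kg·m/s²
  d (displacement): m

Multiplying the contributions: [kg·m/s²] · [m]
Adding exponents of each base unit: kg: 1, m: 2, s: -2
SI base units of work: kg·m²/s²

The claimed units kg·m²/s² match the derived units, so the claim is correct.

Answer: Yes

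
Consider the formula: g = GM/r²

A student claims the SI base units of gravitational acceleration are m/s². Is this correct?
Units of each symbol in g = GM/r²:
  G (gravitational constant): m³/(kg·s²)
  M (mass): kg
  r (distance): m  → to the power 2 in the denominator, contributes 1/m²

Multiplying the contributions: [m³/(kg·s²)] · [kg] · [1/m²]
Adding exponents of each base unit: m: 1, s: -2
SI base units of gravitational acceleration: m/s²

The claimed units m/s² match the derived units, so the claim is correct.

Answer: Yes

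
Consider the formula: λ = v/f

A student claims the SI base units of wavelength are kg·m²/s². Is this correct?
Units of each symbol in λ = v/f:
  v (wave speed): m/s
  f (frequency): 1/s  → in the denominator, contributes s

Multiplying the contributions: [m/s] · [s]
Adding exponents of each base unit: m: 1
SI base units of wavelength: m

The claimed units kg·m²/s² (exponents kg: 1, m: 2, s: -2) do not match the derived units m (exponents m: 1), so the claim is incorrect.

Answer: No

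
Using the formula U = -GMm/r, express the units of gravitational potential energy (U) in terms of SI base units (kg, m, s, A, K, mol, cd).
Units of each symbol in U = -GMm/r:
  G (gravitational constant): m³/(kg·s²)
  M (mass): kg
  m (mass): kg
  r (distance): m  → in the denominator, contributes 1/m
  The minus sign does not affect the units.

Multiplying the contributions: [m³/(kg·s²)] · [kg] · [kg] · [1/m]
Adding exponents of each base unit: kg: 1, m: 2, s: -2
SI base units of gravitational potential energy: kg·m²/s²

Answer: kg·m²/s²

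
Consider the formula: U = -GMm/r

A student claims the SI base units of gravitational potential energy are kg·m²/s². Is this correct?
Units of each symbol in U = -GMm/r:
  G (gravitational constant): m³/(kg·s²)
  M (mass): kg
  m (mass): kg
  r (distance): m  → in the denominator, contributes 1/m
  The minus sign does not affect the units.

Multiplying the contributions: [m³/(kg·s²)] · [kg] · [kg] · [1/m]
Adding exponents of each base unit: kg: 1, m: 2, s: -2
SI base units of gravitational potential energy: kg·m²/s²

The claimed units kg·m²/s² match the derived units, so the claim is correct.

Answer: Yes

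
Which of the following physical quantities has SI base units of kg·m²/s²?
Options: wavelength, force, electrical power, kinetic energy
Checking the SI base units of each option:
  wavelength (λ = v/f): m  ✗
  force (F = ma): kg·m/s²  ✗
  electrical power (P = IV): kg·m²/s³  ✗
  kinetic energy (E = ½mv²): kg·m²/s²  ✓ matches

Only kinetic energy has units kg·m²/s².

Answer: kinetic energy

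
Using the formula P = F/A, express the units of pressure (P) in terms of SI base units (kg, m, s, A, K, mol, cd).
Units of each symbol in P = F/A:
  F (force): kg·m/s²
  A (area): m²  → in the denominator, contributes 1/m²

Multiplying the contributions: [kg·m/s²] · [1/m²]
Adding exponents of each base unit: kg: 1, m: -1, s: -2
SI base units of pressure: kg/(m·s²)

Answer: kg/(m·s²)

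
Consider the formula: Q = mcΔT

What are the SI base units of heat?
Units of each symbol in Q = mcΔT:
  m (mass): kg
  c (specific heat capacity, in J/(kg·K)): m²/(s²·K)
  ΔT (temperature change): K

Multiplying the contributions: [kg] · [m²/(s²·K)] · [K]
Adding exponents of each base unit: kg: 1, m: 2, s: -2
SI base units of heat: kg·m²/s²

Answer: kg·m²/s²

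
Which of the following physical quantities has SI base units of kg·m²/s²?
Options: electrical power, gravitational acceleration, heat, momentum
Checking the SI base units of each option:
  electrical power (P = IV): kg·m²/s³  ✗
  gravitational acceleration (g = GM/r²): m/s²  ✗
  heat (Q = mcΔT): kg·m²/s²  ✓ matches
  momentum (p = mv): kg·m/s  ✗

Only heat has units kg·m²/s².

Answer: heat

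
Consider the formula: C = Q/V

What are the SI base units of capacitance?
Units of each symbol in C = Q/V:
  Q (charge, in coulombs): s·A
  V (voltage, in volts): kg·m²/(s³·A)  → in the denominator, contributes s³·A/(kg·m²)

Multiplying the contributions: [s·A] · [s³·A/(kg·m²)]
Adding exponents of each base unit: kg: -1, m: -2, s: 4, A: 2
SI base units of capacitance: s⁴·A²/(kg·m²)

Answer: s⁴·A²/(kg·m²)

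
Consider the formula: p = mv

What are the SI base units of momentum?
Units of each symbol in p = mv:
  m (mass): kg
  v (velocity): m/s

Multiplying the contributions: [kg] · [m/s]
Adding exponents of each base unit: kg: 1, m: 1, s: -1
SI base units of momentum: kg·m/s

Answer: kg·m/s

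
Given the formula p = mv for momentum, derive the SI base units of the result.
Units of each symbol in p = mv:
  m (mass): kg
  v (velocity): m/s

Multiplying the contributions: [kg] · [m/s]
Adding exponents of each base unit: kg: 1, m: 1, s: -1
SI base units of momentum: kg·m/s

Answer: kg·m/s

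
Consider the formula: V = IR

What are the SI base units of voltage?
Units of each symbol in V = IR:
  I (current): A
  R (resistance, in ohms): kg·m²/(s³·A²)

Multiplying the contributions: [A] · [kg·m²/(s³·A²)]
Adding exponents of each base unit: kg: 1, m: 2, s: -3, A: -1
SI base units of voltage: kg·m²/(s³·A)

Answer: kg·m²/(s³·A)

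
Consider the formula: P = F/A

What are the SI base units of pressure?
Units of each symbol in P = F/A:
  F (force): kg·m/s²
  A (area): m²  → in the denominator, contributes 1/m²

Multiplying the contributions: [kg·m/s²] · [1/m²]
Adding exponents of each base unit: kg: 1, m: -1, s: -2
SI base units of pressure: kg/(m·s²)

Answer: kg/(m·s²)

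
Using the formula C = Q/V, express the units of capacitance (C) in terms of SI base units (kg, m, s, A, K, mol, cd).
Units of each symbol in C = Q/V:
  Q (charge, in coulombs): s·A
  V (voltage, in volts): kg·m²/(s³·A)  → in the denominator, contributes s³·A/(kg·m²)

Multiplying the contributions: [s·A] · [s³·A/(kg·m²)]
Adding exponents of each base unit: kg: -1, m: -2, s: 4, A: 2
SI base units of capacitance: s⁴·A²/(kg·m²)

Answer: s⁴·A²/(kg·m²)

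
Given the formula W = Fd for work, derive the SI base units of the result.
Units of each symbol in W = Fd:
  F (force): kg·m/s²
  d (displacement): m

Multiplying the contributions: [kg·m/s²] · [m]
Adding exponents of each base unit: kg: 1, m: 2, s: -2
SI base units of work: kg·m²/s²

Answer: kg·m²/s²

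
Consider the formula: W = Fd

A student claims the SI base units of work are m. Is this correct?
Units of each symbol in W = Fd:
  F (force): kg·m/s²
  d (displacement): m

Multiplying the contributions: [kg·m/s²] · [m]
Adding exponents of each base unit: kg: 1, m: 2, s: -2
SI base units of work: kg·m²/s²

The claimed units m (exponents m: 1) do not match the derived units kg·m²/s² (exponents kg: 1, m: 2, s: -2), so the claim is incorrect.

Answer: No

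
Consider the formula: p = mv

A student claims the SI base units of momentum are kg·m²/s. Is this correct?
Units of each symbol in p = mv:
  m (mass): kg
  v (velocity): m/s

Multiplying the contributions: [kg] · [m/s]
Adding exponents of each base unit: kg: 1, m: 1, s: -1
SI base units of momentum: kg·m/s

The claimed units kg·m²/s (exponents kg: 1, m: 2, s: -1) do not match the derived units kg·m/s (exponents kg: 1, m: 1, s: -1), so the claim is incorrect.

Answer: No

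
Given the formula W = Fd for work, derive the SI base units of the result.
Units of each symbol in W = Fd:
  F (force): kg·m/s²
  d (displacement): m

Multiplying the contributions: [kg·m/s²] · [m]
Adding exponents of each base unit: kg: 1, m: 2, s: -2
SI base units of work: kg·m²/s²

Answer: kg·m²/s²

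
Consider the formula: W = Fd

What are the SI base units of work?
Units of each symbol in W = Fd:
  F (force): kg·m/s²
  d (displacement): m

Multiplying the contributions: [kg·m/s²] · [m]
Adding exponents of each base unit: kg: 1, m: 2, s: -2
SI base units of work: kg·m²/s²

Answer: kg·m²/s²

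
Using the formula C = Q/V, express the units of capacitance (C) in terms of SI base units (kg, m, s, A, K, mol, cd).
Units of each symbol in C = Q/V:
  Q (charge, in coulombs): s·A
  V (voltage, in volts): kg·m²/(s³·A)  → in the denominator, contributes s³·A/(kg·m²)

Multiplying the contributions: [s·A] · [s³·A/(kg·m²)]
Adding exponents of each base unit: kg: -1, m: -2, s: 4, A: 2
SI base units of capacitance: s⁴·A²/(kg·m²)

Answer: s⁴·A²/(kg·m²)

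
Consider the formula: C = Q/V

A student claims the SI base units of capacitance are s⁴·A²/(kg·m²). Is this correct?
Units of each symbol in C = Q/V:
  Q (charge, in coulombs): s·A
  V (voltage, in volts): kg·m²/(s³·A)  → in the denominator, contributes s³·A/(kg·m²)

Multiplying the contributions: [s·A] · [s³·A/(kg·m²)]
Adding exponents of each base unit: kg: -1, m: -2, s: 4, A: 2
SI base units of capacitance: s⁴·A²/(kg·m²)

The claimed units s⁴·A²/(kg·m²) match the derived units, so the claim is correct.

Answer: Yes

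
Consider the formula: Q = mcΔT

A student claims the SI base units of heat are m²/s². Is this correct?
Units of each symbol in Q = mcΔT:
  m (mass): kg
  c (specific heat capacity, in J/(kg·K)): m²/(s²·K)
  ΔT (temperature change): K

Multiplying the contributions: [kg] · [m²/(s²·K)] · [K]
Adding exponents of each base unit: kg: 1, m: 2, s: -2
SI base units of heat: kg·m²/s²

The claimed units m²/s² (exponents m: 2, s: -2) do not match the derived units kg·m²/s² (exponents kg: 1, m: 2, s: -2), so the claim is incorrect.

Answer: No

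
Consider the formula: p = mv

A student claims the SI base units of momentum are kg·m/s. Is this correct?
Units of each symbol in p = mv:
  m (mass): kg
  v (velocity): m/s

Multiplying the contributions: [kg] · [m/s]
Adding exponents of each base unit: kg: 1, m: 1, s: -1
SI base units of momentum: kg·m/s

The claimed units kg·m/s match the derived units, so the claim is correct.

Answer: Yes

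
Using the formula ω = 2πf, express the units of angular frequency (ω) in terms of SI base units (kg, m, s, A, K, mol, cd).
Units of each symbol in ω = 2πf:
  f (frequency): 1/s
  The factor 2π is dimensionless.

Multiplying the contributions: [1/s]
Adding exponents of each base unit: s: -1
SI base units of angular frequency: 1/s

Answer: 1/s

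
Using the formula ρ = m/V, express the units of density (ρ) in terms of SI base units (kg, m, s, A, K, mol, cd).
Units of each symbol in ρ = m/V:
  m (mass): kg
  V (volume): m³  → in the denominator, contributes 1/m³

Multiplying the contributions: [kg] · [1/m³]
Adding exponents of each base unit: kg: 1, m: -3
SI base units of density: kg/m³

Answer: kg/m³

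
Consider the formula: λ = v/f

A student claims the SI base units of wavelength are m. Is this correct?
Units of each symbol in λ = v/f:
  v (wave speed): m/s
  f (frequency): 1/s  → in the denominator, contributes s

Multiplying the contributions: [m/s] · [s]
Adding exponents of each base unit: m: 1
SI base units of wavelength: m

The claimed units m match the derived units, so the claim is correct.

Answer: Yes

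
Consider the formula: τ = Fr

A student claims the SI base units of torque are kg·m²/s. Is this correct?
Units of each symbol in τ = Fr:
  F (force): kg·m/s²
  r (lever arm): m

Multiplying the contributions: [kg·m/s²] · [m]
Adding exponents of each base unit: kg: 1, m: 2, s: -2
SI base units of torque: kg·m²/s²

The claimed units kg·m²/s (exponents kg: 1, m: 2, s: -1) do not match the derived units kg·m²/s² (exponents kg: 1, m: 2, s: -2), so the claim is incorrect.

Answer: No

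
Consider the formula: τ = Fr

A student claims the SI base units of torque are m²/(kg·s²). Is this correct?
Units of each symbol in τ = Fr:
  F (force): kg·m/s²
  r (lever arm): m

Multiplying the contributions: [kg·m/s²] · [m]
Adding exponents of each base unit: kg: 1, m: 2, s: -2
SI base units of torque: kg·m²/s²

The claimed units m²/(kg·s²) (exponents kg: -1, m: 2, s: -2) do not match the derived units kg·m²/s² (exponents kg: 1, m: 2, s: -2), so the claim is incorrect.

Answer: No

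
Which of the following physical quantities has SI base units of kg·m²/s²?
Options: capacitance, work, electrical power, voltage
Checking the SI base units of each option:
  capacitance (C = Q/V): s⁴·A²/(kg·m²)  ✗
  work (W = Fd): kg·m²/s²  ✓ matches
  electrical power (P = IV): kg·m²/s³  ✗
  voltage (V = IR): kg·m²/(s³·A)  ✗

Only work has units kg·m²/s².

Answer: work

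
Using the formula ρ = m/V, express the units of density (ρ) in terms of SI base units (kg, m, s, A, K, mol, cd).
Units of each symbol in ρ = m/V:
  m (mass): kg
  V (volume): m³  → in the denominator, contributes 1/m³

Multiplying the contributions: [kg] · [1/m³]
Adding exponents of each base unit: kg: 1, m: -3
SI base units of density: kg/m³

Answer: kg/m³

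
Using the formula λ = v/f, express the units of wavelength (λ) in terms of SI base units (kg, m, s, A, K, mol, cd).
Units of each symbol in λ = v/f:
  v (wave speed): m/s
  f (frequency): 1/s  → in the denominator, contributes s

Multiplying the contributions: [m/s] · [s]
Adding exponents of each base unit: m: 1
SI base units of wavelength: m

Answer: m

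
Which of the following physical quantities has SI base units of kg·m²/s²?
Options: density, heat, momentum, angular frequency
Checking the SI base units of each option:
  density (ρ = m/V): kg/m³  ✗
  heat (Q = mcΔT): kg·m²/s²  ✓ matches
  momentum (p = mv): kg·m/s  ✗
  angular frequency (ω = 2πf): 1/s  ✗

Only heat has units kg·m²/s².

Answer: heat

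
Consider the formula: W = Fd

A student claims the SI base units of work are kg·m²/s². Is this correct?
Units of each symbol in W = Fd:
  F (force): kg·m/s²
  d (displacement): m

Multiplying the contributions: [kg·m/s²] · [m]
Adding exponents of each base unit: kg: 1, m: 2, s: -2
SI base units of work: kg·m²/s²

The claimed units kg·m²/s² match the derived units, so the claim is correct.

Answer: Yes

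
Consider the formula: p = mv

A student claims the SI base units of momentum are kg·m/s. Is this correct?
Units of each symbol in p = mv:
  m (mass): kg
  v (velocity): m/s

Multiplying the contributions: [kg] · [m/s]
Adding exponents of each base unit: kg: 1, m: 1, s: -1
SI base units of momentum: kg·m/s

The claimed units kg·m/s match the derived units, so the claim is correct.

Answer: Yes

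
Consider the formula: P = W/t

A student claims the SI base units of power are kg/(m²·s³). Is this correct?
Units of each symbol in P = W/t:
  W (work): kg·m²/s²
  t (time): s  → in the denominator, contributes 1/s

Multiplying the contributions: [kg·m²/s²] · [1/s]
Adding exponents of each base unit: kg: 1, m: 2, s: -3
SI base units of power: kg·m²/s³

The claimed units kg/(m²·s³) (exponents kg: 1, m: -2, s: -3) do not match the derived units kg·m²/s³ (exponents kg: 1, m: 2, s: -3), so the claim is incorrect.

Answer: No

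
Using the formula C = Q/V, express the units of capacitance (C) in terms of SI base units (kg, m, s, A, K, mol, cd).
Units of each symbol in C = Q/V:
  Q (charge, in coulombs): s·A
  V (voltage, in volts): kg·m²/(s³·A)  → in the denominator, contributes s³·A/(kg·m²)

Multiplying the contributions: [s·A] · [s³·A/(kg·m²)]
Adding exponents of each base unit: kg: -1, m: -2, s: 4, A: 2
SI base units of capacitance: s⁴·A²/(kg·m²)

Answer: s⁴·A²/(kg·m²)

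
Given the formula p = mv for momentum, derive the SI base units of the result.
Units of each symbol in p = mv:
  m (mass): kg
  v (velocity): m/s

Multiplying the contributions: [kg] · [m/s]
Adding exponents of each base unit: kg: 1, m: 1, s: -1
SI base units of momentum: kg·m/s

Answer: kg·m/s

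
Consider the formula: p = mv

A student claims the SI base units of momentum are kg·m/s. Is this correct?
Units of each symbol in p = mv:
  m (mass): kg
  v (velocity): m/s

Multiplying the contributions: [kg] · [m/s]
Adding exponents of each base unit: kg: 1, m: 1, s: -1
SI base units of momentum: kg·m/s

The claimed units kg·m/s match the derived units, so the claim is correct.

Answer: Yes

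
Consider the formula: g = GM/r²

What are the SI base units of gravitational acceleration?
Units of each symbol in g = GM/r²:
  G (gravitational constant): m³/(kg·s²)
  M (mass): kg
  r (distance): m  → to the power 2 in the denominator, contributes 1/m²

Multiplying the contributions: [m³/(kg·s²)] · [kg] · [1/m²]
Adding exponents of each base unit: m: 1, s: -2
SI base units of gravitational acceleration: m/s²

Answer: m/s²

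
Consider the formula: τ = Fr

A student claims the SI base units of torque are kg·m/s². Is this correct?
Units of each symbol in τ = Fr:
  F (force): kg·m/s²
  r (lever arm): m

Multiplying the contributions: [kg·m/s²] · [m]
Adding exponents of each base unit: kg: 1, m: 2, s: -2
SI base units of torque: kg·m²/s²

The claimed units kg·m/s² (exponents kg: 1, m: 1, s: -2) do not match the derived units kg·m²/s² (exponents kg: 1, m: 2, s: -2), so the claim is incorrect.

Answer: No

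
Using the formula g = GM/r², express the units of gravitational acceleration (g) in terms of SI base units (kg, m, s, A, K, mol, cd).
Units of each symbol in g = GM/r²:
  G (gravitational constant): m³/(kg·s²)
  M (mass): kg
  r (distance): m  → to the power 2 in the denominator, contributes 1/m²

Multiplying the contributions: [m³/(kg·s²)] · [kg] · [1/m²]
Adding exponents of each base unit: m: 1, s: -2
SI base units of gravitational acceleration: m/s²

Answer: m/s²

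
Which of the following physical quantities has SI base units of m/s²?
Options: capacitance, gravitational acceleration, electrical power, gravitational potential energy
Checking the SI base units of each option:
  capacitance (C = Q/V): s⁴·A²/(kg·m²)  ✗
  gravitational acceleration (g = GM/r²): m/s²  ✓ matches
  electrical power (P = IV): kg·m²/s³  ✗
  gravitational potential energy (U = -GMm/r): kg·m²/s²  ✗

Only gravitational acceleration has units m/s².

Answer: gravitational acceleration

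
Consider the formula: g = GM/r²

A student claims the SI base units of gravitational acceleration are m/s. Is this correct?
Units of each symbol in g = GM/r²:
  G (gravitational constant): m³/(kg·s²)
  M (mass): kg
  r (distance): m  → to the power 2 in the denominator, contributes 1/m²

Multiplying the contributions: [m³/(kg·s²)] · [kg] · [1/m²]
Adding exponents of each base unit: m: 1, s: -2
SI base units of gravitational acceleration: m/s²

The claimed units m/s (exponents m: 1, s: -1) do not match the derived units m/s² (exponents m: 1, s: -2), so the claim is incorrect.

Answer: No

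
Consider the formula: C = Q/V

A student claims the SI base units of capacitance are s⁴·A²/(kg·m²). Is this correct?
Units of each symbol in C = Q/V:
  Q (charge, in coulombs): s·A
  V (voltage, in volts): kg·m²/(s³·A)  → in the denominator, contributes s³·A/(kg·m²)

Multiplying the contributions: [s·A] · [s³·A/(kg·m²)]
Adding exponents of each base unit: kg: -1, m: -2, s: 4, A: 2
SI base units of capacitance: s⁴·A²/(kg·m²)

The claimed units s⁴·A²/(kg·m²) match the derived units, so the claim is correct.

Answer: Yes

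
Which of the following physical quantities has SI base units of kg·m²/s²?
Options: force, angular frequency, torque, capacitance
Checking the SI base units of each option:
  force (F = ma): kg·m/s²  ✗
  angular frequency (ω = 2πf): 1/s  ✗
  torque (τ = Fr): kg·m²/s²  ✓ matches
  capacitance (C = Q/V): s⁴·A²/(kg·m²)  ✗

Only torque has units kg·m²/s².

Answer: torque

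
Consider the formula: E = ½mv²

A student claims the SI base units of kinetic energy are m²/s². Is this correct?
Units of each symbol in E = ½mv²:
  m (mass): kg
  v (speed): m/s  → to the power 2, contributes m²/s²
  The factor ½ is dimensionless.

Multiplying the contributions: [kg] · [m²/s²]
Adding exponents of each base unit: kg: 1, m: 2, s: -2
SI base units of kinetic energy: kg·m²/s²

The claimed units m²/s² (exponents m: 2, s: -2) do not match the derived units kg·m²/s² (exponents kg: 1, m: 2, s: -2), so the claim is incorrect.

Answer: No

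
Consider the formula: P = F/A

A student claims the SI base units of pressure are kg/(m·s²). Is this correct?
Units of each symbol in P = F/A:
  F (force): kg·m/s²
  A (area): m²  → in the denominator, contributes 1/m²

Multiplying the contributions: [kg·m/s²] · [1/m²]
Adding exponents of each base unit: kg: 1, m: -1, s: -2
SI base units of pressure: kg/(m·s²)

The claimed units kg/(m·s²) match the derived units, so the claim is correct.

Answer: Yes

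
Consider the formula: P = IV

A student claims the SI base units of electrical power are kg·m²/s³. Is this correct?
Units of each symbol in P = IV:
  I (current): A
  V (voltage, in volts): kg·m²/(s³·A)

Multiplying the contributions: [A] · [kg·m²/(s³·A)]
Adding exponents of each base unit: kg: 1, m: 2, s: -3
SI base units of electrical power: kg·m²/s³

The claimed units kg·m²/s³ match the derived units, so the claim is correct.

Answer: Yes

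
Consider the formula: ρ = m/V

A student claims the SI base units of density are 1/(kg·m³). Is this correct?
Units of each symbol in ρ = m/V:
  m (mass): kg
  V (volume): m³  → in the denominator, contributes 1/m³

Multiplying the contributions: [kg] · [1/m³]
Adding exponents of each base unit: kg: 1, m: -3
SI base units of density: kg/m³

The claimed units 1/(kg·m³) (exponents kg: -1, m: -3) do not match the derived units kg/m³ (exponents kg: 1, m: -3), so the claim is incorrect.

Answer: No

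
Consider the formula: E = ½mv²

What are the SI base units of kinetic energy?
Units of each symbol in E = ½mv²:
  m (mass): kg
  v (speed): m/s  → to the power 2, contributes m²/s²
  The factor ½ is dimensionless.

Multiplying the contributions: [kg] · [m²/s²]
Adding exponents of each base unit: kg: 1, m: 2, s: -2
SI base units of kinetic energy: kg·m²/s²

Answer: kg·m²/s²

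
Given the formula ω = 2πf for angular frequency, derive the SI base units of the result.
Units of each symbol in ω = 2πf:
  f (frequency): 1/s
  The factor 2π is dimensionless.

Multiplying the contributions: [1/s]
Adding exponents of each base unit: s: -1
SI base units of angular frequency: 1/s

Answer: 1/s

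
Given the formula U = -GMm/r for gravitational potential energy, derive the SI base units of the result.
Units of each symbol in U = -GMm/r:
  G (gravitational constant): m³/(kg·s²)
  M (mass): kg
  m (mass): kg
  r (distance): m  → in the denominator, contributes 1/m
  The minus sign does not affect the units.

Multiplying the contributions: [m³/(kg·s²)] · [kg] · [kg] · [1/m]
Adding exponents of each base unit: kg: 1, m: 2, s: -2
SI base units of gravitational potential energy: kg·m²/s²

Answer: kg·m²/s²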